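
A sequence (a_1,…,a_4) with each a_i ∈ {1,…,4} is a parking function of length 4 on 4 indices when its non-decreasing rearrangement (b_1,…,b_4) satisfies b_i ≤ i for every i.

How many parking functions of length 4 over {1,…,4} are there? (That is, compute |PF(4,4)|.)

|PF| = (5−4)·5^(4−1) = 1·125 = 125 (Pollak)
One tuple (1,1,3,4) → sorted (1,1,3,4): b_i ≤ i ∀i, a PF.

125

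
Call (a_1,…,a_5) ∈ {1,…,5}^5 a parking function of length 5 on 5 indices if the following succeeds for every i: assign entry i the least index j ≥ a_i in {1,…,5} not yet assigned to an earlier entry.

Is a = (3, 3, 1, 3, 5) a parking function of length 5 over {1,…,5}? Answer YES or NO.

Rearranged: b = (1, 3, 3, 3, 5).
  b_1=1 ≤ 1
  b_2=3 > 2
  fails at i=2 ⇒ NO

NO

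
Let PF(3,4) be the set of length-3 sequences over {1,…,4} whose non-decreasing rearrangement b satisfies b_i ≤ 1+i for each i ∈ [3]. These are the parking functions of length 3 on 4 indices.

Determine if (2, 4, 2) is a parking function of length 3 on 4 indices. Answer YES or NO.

Rearranged: b = (2, 2, 4).
  b_1=2 ≤ 2
  b_2=2 ≤ 3
  b_3=4 ≤ 4
All bounds hold ⇒ YES

YES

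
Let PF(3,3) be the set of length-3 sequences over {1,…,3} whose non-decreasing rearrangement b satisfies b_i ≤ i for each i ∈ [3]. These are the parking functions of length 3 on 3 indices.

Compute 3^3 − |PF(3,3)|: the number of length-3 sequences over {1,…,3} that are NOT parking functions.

|PF| = (3+1−3)·(3+1)^{3−1} = 1·16 = 16 (Konheim–Weiss)
Example (2,3,3) → sorted (2,3,3): b_1=2>1, not a PF.
3^3 − 16 = 27 − 16 = 11

11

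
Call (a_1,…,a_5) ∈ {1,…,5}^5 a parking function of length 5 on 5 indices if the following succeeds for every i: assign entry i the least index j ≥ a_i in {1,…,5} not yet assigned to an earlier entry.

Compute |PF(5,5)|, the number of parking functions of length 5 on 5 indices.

1296

#PF = (5+1−5)·(5+1)^{5−1} = 1×1296 = 1296 (Konheim–Weiss)
Check (2,1,4,2,3) → sorted (1,2,2,3,4): b_i ≤ i ∀i, a PF.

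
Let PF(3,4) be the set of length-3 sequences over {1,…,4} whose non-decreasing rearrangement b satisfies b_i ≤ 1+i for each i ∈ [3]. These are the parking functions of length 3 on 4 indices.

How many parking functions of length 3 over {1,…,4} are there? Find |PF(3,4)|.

|PF(3,4)| = 2·5^2 = 2 · 25 = 50 (Pollak)
Check (4,1,3) → sorted (1,3,4): b_i ≤ 1+i ∀i, a PF.

50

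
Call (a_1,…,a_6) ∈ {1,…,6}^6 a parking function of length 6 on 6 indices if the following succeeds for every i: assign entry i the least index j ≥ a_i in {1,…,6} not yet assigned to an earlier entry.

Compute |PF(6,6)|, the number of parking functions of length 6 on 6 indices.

16807

|PF| = (7−6)·7^(6−1) = 1×16807 = 16807 (Konheim–Weiss)
E.g. (1,5,2,3,3,4) → sorted (1,2,3,3,4,5): b_i ≤ i ∀i, a PF.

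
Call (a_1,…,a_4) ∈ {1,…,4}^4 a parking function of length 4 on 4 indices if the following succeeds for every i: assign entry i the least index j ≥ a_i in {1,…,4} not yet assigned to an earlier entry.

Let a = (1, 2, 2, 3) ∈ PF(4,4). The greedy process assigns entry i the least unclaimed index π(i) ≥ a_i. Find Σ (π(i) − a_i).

2

Σπ = 10 ({1..4} each once); Σa = 1+2+2+3 = 8; disp = 10−8 = 2.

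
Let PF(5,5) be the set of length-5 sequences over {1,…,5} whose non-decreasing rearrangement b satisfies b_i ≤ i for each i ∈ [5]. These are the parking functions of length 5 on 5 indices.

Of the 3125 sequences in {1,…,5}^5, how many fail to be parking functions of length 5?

1829

|PF| = (6−5)·6^(5−1) = 1×1296 = 1296
One tuple (5,5,5,4,5) → sorted (4,5,5,5,5): b_1=4>1, not a PF.
5^5 − 1296 = 3125 − 1296 = 1829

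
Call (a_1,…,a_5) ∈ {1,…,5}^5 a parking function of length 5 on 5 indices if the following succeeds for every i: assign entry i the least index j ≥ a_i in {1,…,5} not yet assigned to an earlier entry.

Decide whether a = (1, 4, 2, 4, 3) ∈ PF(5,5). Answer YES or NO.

YES

Rearranged: b = (1, 2, 3, 4, 4).
  b_1=1 ≤ 1
  b_2=2 ≤ 2
  b_3=3 ≤ 3
  b_4=4 ≤ 4
  b_5=4 ≤ 5
All bounds hold ⇒ YES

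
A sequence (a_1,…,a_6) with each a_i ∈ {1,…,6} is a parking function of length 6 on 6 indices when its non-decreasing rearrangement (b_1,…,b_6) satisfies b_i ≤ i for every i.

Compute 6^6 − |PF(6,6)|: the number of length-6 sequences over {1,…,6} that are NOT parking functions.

|PF| = (6+1−6)·(6+1)^{6−1} = 1·16807 = 16807 (Konheim–Weiss)
E.g. (4,6,5,6,3,6) → sorted (3,4,5,6,6,6): b_1=3>1, not a PF.
Total 46656; non-PF = 46656−16807 = 29849

29849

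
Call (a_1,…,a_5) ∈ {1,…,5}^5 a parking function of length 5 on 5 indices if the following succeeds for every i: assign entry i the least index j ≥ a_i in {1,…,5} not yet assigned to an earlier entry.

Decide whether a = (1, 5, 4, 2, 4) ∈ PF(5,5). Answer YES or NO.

Rearranged: b = (1, 2, 4, 4, 5).
  b_1=1 ≤ 1
  b_2=2 ≤ 2
  b_3=4 > 3
  fails at i=3 ⇒ NO

NO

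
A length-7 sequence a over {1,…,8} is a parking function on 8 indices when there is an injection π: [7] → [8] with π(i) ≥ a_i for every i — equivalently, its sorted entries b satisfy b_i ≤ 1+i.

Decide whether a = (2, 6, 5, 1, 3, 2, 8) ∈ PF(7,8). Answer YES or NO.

Order a: b = (1, 2, 2, 3, 5, 6, 8).
  b_1=1 ≤ 2
  b_2=2 ≤ 3
  b_3=2 ≤ 4
  b_4=3 ≤ 5
  b_5=5 ≤ 6
  b_6=6 ≤ 7
  b_7=8 ≤ 8
All bounds hold ⇒ YES

YES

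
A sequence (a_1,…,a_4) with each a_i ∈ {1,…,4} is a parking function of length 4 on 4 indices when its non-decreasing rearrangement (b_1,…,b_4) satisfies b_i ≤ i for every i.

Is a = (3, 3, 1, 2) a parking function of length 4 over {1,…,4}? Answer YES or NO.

YES

Order a: b = (1, 2, 3, 3).
  b_1=1 ≤ 1
  b_2=2 ≤ 2
  b_3=3 ≤ 3
  b_4=3 ≤ 4
All bounds hold ⇒ YES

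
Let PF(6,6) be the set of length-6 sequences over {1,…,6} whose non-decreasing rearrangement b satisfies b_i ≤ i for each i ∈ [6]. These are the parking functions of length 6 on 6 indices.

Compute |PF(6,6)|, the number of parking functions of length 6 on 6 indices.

16807

Count = (6−6+1)·(6+1)^(6−1) = 1 · 16807 = 16807 (Pollak)
Check (6,3,4,1,1,3) → sorted (1,1,3,3,4,6): b_i ≤ i ∀i, a PF.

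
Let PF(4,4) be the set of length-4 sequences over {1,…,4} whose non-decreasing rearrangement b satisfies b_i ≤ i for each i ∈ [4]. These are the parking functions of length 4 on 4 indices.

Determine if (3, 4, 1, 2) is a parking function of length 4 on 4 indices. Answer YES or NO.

YES

Rearranged: b = (1, 2, 3, 4).
  b_1=1 ≤ 1
  b_2=2 ≤ 2
  b_3=3 ≤ 3
  b_4=4 ≤ 4
All bounds hold ⇒ YES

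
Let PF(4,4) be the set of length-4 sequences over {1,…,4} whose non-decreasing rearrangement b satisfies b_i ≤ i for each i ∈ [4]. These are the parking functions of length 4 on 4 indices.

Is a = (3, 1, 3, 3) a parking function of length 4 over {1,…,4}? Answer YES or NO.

NO

Rearranged: b = (1, 3, 3, 3).
  b_1=1 ≤ 1
  b_2=3 > 2
  fails at i=2 ⇒ NO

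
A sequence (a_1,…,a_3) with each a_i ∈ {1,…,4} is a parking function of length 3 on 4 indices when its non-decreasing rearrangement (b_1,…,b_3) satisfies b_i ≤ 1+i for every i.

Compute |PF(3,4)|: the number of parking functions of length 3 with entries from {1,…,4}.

50

|PF| = (4−3+1)·(4+1)^(3−1) = 2×25 = 50 (Konheim–Weiss)
Check (2,4,3) → sorted (2,3,4): b_i ≤ 1+i ∀i, a PF.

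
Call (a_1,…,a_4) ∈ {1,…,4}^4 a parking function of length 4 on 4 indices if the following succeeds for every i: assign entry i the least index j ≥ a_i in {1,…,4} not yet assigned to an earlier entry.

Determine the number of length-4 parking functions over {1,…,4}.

|PF| = (4−4+1)·(4+1)^(4−1) = 1 · 125 = 125 (Konheim–Weiss)
Check (1,1,2,4) → sorted (1,1,2,4): b_i ≤ i ∀i, a PF.

125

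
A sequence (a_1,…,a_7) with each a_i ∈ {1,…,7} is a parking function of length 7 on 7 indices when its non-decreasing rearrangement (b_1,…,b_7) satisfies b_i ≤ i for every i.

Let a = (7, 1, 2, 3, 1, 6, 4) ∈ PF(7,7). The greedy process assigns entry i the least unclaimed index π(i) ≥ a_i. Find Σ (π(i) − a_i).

4

Σπ = 28 ({1..7} each once); Σa = 7+1+2+3+1+6+4 = 24; disp = 28−24 = 4.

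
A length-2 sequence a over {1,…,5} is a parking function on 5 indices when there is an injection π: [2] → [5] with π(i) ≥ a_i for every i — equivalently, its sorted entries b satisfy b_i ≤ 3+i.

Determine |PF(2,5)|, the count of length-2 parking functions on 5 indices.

24

|PF(2,5)| = (5−2+1)·(5+1)^(2−1) = 4·6 = 24 (Konheim–Weiss)
Check (1,5) → sorted (1,5): b_i ≤ 3+i ∀i, a PF.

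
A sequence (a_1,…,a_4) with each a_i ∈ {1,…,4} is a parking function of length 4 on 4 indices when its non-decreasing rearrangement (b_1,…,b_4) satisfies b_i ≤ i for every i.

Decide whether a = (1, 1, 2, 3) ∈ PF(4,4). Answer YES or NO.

YES

Order a: b = (1, 1, 2, 3).
  b_1=1 ≤ 1
  b_2=1 ≤ 2
  b_3=2 ≤ 3
  b_4=3 ≤ 4
All bounds hold ⇒ YES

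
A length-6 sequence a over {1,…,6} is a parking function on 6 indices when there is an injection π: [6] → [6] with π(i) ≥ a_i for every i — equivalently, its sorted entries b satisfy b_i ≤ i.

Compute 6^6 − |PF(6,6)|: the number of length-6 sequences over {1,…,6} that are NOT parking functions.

29849

Count = (6−6+1)·(6+1)^(6−1) = 1×16807 = 16807 [KW]
Check (2,6,4,3,5,2) → sorted (2,2,3,4,5,6): b_1=2>1, not a PF.
6^6 − 16807 = 46656 − 16807 = 29849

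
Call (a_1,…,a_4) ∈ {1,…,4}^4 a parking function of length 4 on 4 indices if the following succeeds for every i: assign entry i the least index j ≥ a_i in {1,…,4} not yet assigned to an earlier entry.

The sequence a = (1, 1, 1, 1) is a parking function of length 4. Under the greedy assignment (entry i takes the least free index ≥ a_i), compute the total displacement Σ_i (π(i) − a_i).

6

Σπ(i) = 1+…+4 = 10; Σa = 1+1+1+1 = 4; disp = 10−4 = 6.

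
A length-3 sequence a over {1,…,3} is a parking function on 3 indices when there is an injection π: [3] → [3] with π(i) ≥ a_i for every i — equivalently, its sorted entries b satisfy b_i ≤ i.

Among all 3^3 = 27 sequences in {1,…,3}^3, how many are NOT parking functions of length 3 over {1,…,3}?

11

|PF| = 1·4^2 = 1·16 = 16 (Pollak)
E.g. (3,2,2) → sorted (2,2,3): b_1=2>1, not a PF.
So 27 − 16 = 11 fail.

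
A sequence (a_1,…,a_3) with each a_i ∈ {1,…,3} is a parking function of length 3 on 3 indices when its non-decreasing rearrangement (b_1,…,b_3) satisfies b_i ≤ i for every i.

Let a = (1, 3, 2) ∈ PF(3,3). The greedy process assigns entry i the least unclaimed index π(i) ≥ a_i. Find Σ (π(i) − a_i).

0

Σπ = 3·4/2 = 6 (π permutes [3]); Σa = 1+3+2 = 6; disp = 6−6 = 0.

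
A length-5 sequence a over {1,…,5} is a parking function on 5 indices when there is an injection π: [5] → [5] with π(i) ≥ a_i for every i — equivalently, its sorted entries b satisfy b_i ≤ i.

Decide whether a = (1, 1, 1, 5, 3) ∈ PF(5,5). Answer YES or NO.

Order a: b = (1, 1, 1, 3, 5).
  b_1=1 ≤ 1
  b_2=1 ≤ 2
  b_3=1 ≤ 3
  b_4=3 ≤ 4
  b_5=5 ≤ 5
All bounds hold ⇒ YES

YES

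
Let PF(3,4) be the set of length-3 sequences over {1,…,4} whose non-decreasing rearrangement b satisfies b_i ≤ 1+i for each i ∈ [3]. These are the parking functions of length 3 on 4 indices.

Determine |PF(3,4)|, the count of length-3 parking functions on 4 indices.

50

|PF| = 2·5^2 = 2·25 = 50 [KW]
One tuple (2,2,2) → sorted (2,2,2): b_i ≤ 1+i ∀i, a PF.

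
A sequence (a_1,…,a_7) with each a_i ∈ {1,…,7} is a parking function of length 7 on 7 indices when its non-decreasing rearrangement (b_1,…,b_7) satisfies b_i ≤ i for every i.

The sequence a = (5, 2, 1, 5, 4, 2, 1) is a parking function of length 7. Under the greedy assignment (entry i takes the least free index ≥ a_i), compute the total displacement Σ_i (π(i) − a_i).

Σπ = 7·8/2 = 28 (π permutes [7]); Σa = 5+2+1+5+4+2+1 = 20; disp = 28−20 = 8.

8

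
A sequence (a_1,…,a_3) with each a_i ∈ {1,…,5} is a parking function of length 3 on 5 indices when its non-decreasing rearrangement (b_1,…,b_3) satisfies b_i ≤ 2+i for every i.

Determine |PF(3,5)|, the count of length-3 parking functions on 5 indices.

108

#PF = (5+1−3)·(5+1)^{3−1} = 3 · 36 = 108 [KW]
Check (2,2,3) → sorted (2,2,3): b_i ≤ 2+i ∀i, a PF.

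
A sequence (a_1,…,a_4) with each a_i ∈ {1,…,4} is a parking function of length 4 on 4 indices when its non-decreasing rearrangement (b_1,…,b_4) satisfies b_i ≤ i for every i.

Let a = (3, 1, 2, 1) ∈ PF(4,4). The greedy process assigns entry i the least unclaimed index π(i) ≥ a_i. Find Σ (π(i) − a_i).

Σπ = 10 ({1..4} each once); Σa = 3+1+2+1 = 7; disp = 10−7 = 3.

3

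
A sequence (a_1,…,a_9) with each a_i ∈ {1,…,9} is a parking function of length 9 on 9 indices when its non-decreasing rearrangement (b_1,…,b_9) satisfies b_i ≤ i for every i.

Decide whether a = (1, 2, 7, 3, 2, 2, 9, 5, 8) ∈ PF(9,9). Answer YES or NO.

YES

Rearranged: b = (1, 2, 2, 2, 3, 5, 7, 8, 9).
  b_1=1 ≤ 1
  b_2=2 ≤ 2
  b_3=2 ≤ 3
  b_4=2 ≤ 4
  b_5=3 ≤ 5
  b_6=5 ≤ 6
  b_7=7 ≤ 7
  b_8=8 ≤ 8
  b_9=9 ≤ 9
All bounds hold ⇒ YES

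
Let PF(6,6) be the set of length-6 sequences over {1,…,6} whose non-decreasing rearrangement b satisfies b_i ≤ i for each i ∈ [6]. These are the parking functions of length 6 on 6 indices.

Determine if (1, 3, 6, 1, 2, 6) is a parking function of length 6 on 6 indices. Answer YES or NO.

NO

Sorted: b = (1, 1, 2, 3, 6, 6).
  b_1=1 ≤ 1
  b_2=1 ≤ 2
  b_3=2 ≤ 3
  b_4=3 ≤ 4
  b_5=6 > 5
  fails at i=5 ⇒ NO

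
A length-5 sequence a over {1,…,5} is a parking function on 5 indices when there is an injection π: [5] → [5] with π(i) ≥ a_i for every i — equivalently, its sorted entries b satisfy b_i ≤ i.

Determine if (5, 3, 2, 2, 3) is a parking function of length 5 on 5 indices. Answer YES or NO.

NO

Rearranged: b = (2, 2, 3, 3, 5).
  b_1=2 > 1
  fails at i=1 ⇒ NO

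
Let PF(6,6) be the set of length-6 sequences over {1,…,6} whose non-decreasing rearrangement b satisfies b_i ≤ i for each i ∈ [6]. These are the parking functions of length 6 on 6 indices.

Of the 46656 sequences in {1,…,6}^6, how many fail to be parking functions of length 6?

Count = (6−6+1)·(6+1)^(6−1) = 1·16807 = 16807 (Konheim–Weiss)
One tuple (3,4,5,2,4,6) → sorted (2,3,4,4,5,6): b_1=2>1, not a PF.
Total 46656; non-PF = 46656−16807 = 29849

29849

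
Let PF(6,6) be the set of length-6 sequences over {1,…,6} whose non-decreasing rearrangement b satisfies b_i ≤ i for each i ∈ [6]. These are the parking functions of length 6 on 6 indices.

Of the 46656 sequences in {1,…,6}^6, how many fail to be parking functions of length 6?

#PF = (7−6)·7^(6−1) = 1 · 16807 = 16807 (Konheim–Weiss)
Example (6,3,5,6,4,1) → sorted (1,3,4,5,6,6): b_2=3>2, not a PF.
So 46656 − 16807 = 29849 fail.

29849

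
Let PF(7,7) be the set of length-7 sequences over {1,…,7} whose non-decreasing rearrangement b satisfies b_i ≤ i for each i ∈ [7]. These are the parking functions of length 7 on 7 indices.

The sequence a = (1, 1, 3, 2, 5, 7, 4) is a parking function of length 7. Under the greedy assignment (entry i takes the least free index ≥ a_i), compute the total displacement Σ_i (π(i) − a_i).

Σπ = 28 ({1..7} each once); Σa = 1+1+3+2+5+7+4 = 23; disp = 28−23 = 5.

5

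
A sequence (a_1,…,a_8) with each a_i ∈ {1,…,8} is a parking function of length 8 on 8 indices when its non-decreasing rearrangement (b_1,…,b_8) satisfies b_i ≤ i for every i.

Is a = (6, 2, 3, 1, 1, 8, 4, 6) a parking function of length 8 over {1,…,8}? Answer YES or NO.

YES

Rearranged: b = (1, 1, 2, 3, 4, 6, 6, 8).
  b_1=1 ≤ 1
  b_2=1 ≤ 2
  b_3=2 ≤ 3
  b_4=3 ≤ 4
  b_5=4 ≤ 5
  b_6=6 ≤ 6
  b_7=6 ≤ 7
  b_8=8 ≤ 8
All bounds hold ⇒ YES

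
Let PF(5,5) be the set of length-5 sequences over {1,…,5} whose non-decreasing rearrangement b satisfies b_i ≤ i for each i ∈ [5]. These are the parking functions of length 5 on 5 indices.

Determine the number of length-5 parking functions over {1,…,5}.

|PF| = (6−5)·6^(5−1) = 1 · 1296 = 1296
E.g. (2,3,1,3,3) → sorted (1,2,3,3,3): b_i ≤ i ∀i, a PF.

1296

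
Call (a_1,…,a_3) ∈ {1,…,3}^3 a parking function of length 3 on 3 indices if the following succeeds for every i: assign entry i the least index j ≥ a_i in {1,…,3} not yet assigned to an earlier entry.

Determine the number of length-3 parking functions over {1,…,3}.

#PF = 1·4^2 = 1×16 = 16 [KW]
Example (1,3,2) → sorted (1,2,3): b_i ≤ i ∀i, a PF.

16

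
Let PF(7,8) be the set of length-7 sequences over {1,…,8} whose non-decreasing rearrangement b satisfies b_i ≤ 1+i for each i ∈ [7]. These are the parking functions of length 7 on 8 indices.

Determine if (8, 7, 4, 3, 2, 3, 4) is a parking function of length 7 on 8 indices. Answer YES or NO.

Sorted: b = (2, 3, 3, 4, 4, 7, 8).
  b_1=2 ≤ 2
  b_2=3 ≤ 3
  b_3=3 ≤ 4
  b_4=4 ≤ 5
  b_5=4 ≤ 6
  b_6=7 ≤ 7
  b_7=8 ≤ 8
All bounds hold ⇒ YES

YES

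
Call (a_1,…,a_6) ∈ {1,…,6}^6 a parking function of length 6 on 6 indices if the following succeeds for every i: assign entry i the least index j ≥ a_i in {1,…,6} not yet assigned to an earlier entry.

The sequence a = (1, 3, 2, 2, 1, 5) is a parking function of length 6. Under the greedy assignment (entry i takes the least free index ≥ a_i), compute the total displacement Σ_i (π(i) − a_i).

7

Σπ = 6·7/2 = 21 (π permutes [6]); Σa = 1+3+2+2+1+5 = 14; disp = 21−14 = 7.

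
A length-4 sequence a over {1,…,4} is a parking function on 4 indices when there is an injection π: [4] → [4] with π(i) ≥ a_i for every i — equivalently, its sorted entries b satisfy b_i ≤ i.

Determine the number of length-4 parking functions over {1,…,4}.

|PF(4,4)| = (4+1−4)·(4+1)^{4−1} = 1 · 125 = 125 [KW]
Example (2,1,2,4) → sorted (1,2,2,4): b_i ≤ i ∀i, a PF.

125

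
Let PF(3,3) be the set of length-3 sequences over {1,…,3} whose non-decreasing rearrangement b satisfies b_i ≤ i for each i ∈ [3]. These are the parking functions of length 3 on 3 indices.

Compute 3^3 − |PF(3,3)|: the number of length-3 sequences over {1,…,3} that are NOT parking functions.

11

#PF = (3−3+1)·(3+1)^(3−1) = 1×16 = 16
Example (2,2,3) → sorted (2,2,3): b_1=2>1, not a PF.
So 27 − 16 = 11 fail.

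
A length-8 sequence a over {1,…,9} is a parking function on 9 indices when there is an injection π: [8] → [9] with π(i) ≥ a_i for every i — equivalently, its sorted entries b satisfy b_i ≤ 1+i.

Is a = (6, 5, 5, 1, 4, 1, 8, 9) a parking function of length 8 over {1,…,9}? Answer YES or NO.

Order a: b = (1, 1, 4, 5, 5, 6, 8, 9).
  b_1=1 ≤ 2
  b_2=1 ≤ 3
  b_3=4 ≤ 4
  b_4=5 ≤ 5
  b_5=5 ≤ 6
  b_6=6 ≤ 7
  b_7=8 ≤ 8
  b_8=9 ≤ 9
All bounds hold ⇒ YES

YES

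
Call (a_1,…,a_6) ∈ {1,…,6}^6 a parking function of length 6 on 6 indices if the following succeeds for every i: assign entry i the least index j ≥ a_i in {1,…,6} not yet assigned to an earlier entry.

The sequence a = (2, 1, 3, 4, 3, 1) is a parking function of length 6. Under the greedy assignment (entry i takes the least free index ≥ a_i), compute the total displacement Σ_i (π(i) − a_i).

7

Σπ(i) = 1+…+6 = 21; Σa = 2+1+3+4+3+1 = 14; disp = 21−14 = 7.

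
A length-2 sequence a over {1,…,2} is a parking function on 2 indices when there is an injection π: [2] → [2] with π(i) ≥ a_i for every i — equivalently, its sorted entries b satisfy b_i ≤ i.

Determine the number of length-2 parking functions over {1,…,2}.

3

|PF| = 1·3^1 = 1 · 3 = 3 (Pollak)
Example (2,1) → sorted (1,2): b_i ≤ i ∀i, a PF.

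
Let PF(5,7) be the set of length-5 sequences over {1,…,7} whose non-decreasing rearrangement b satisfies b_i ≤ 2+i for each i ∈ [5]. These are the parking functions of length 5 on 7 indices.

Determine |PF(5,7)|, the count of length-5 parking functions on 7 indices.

|PF(5,7)| = (7+1−5)·(7+1)^{5−1} = 3×4096 = 12288
One tuple (6,3,7,4,2) → sorted (2,3,4,6,7): b_i ≤ 2+i ∀i, a PF.

12288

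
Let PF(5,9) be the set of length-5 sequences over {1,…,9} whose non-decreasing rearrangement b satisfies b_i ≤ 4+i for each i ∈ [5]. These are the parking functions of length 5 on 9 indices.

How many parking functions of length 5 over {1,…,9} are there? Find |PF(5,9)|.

50000

|PF(5,9)| = 5·10^4 = 5×10000 = 50000 (Pollak)
Example (3,1,7,3,6) → sorted (1,3,3,6,7): b_i ≤ 4+i ∀i, a PF.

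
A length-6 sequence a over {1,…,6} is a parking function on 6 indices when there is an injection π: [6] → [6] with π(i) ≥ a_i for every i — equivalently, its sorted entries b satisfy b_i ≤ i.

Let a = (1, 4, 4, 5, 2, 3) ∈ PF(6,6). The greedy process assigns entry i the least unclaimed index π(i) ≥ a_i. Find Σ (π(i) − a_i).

Σπ = 6·7/2 = 21 (π permutes [6]); Σa = 1+4+4+5+2+3 = 19; disp = 21−19 = 2.

2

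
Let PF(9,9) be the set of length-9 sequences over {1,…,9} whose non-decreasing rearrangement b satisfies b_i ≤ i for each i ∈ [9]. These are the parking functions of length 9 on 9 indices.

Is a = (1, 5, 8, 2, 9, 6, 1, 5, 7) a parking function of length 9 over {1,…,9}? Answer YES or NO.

Sorted: b = (1, 1, 2, 5, 5, 6, 7, 8, 9).
  b_1=1 ≤ 1
  b_2=1 ≤ 2
  b_3=2 ≤ 3
  b_4=5 > 4
  fails at i=4 ⇒ NO

NO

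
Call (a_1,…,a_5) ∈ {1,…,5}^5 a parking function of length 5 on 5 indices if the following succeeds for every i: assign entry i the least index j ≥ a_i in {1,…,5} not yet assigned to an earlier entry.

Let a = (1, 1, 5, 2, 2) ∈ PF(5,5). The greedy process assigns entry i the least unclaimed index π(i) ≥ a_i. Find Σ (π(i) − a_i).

Σπ = 15 ({1..5} each once); Σa = 1+1+5+2+2 = 11; disp = 15−11 = 4.

4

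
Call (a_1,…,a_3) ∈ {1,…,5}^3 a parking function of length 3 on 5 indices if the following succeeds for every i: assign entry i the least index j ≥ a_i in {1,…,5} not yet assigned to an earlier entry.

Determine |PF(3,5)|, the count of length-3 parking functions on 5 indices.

Count = 3·6^2 = 3×36 = 108
Example (5,2,4) → sorted (2,4,5): b_i ≤ 2+i ∀i, a PF.

108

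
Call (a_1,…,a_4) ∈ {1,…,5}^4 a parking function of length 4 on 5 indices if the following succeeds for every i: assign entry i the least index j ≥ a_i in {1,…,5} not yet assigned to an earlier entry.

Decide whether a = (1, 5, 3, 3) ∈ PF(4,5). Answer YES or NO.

YES

Sorted: b = (1, 3, 3, 5).
  b_1=1 ≤ 2
  b_2=3 ≤ 3
  b_3=3 ≤ 4
  b_4=5 ≤ 5
All bounds hold ⇒ YES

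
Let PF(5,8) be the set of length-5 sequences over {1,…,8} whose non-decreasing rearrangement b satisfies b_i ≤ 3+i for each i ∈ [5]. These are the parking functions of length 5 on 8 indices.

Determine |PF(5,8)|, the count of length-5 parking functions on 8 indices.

Count = 4·9^4 = 4×6561 = 26244
Example (3,4,5,7,2) → sorted (2,3,4,5,7): b_i ≤ 3+i ∀i, a PF.

26244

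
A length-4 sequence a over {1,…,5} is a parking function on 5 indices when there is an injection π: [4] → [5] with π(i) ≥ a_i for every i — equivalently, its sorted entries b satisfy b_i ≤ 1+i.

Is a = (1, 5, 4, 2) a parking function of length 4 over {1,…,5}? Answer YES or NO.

YES

Order a: b = (1, 2, 4, 5).
  b_1=1 ≤ 2
  b_2=2 ≤ 3
  b_3=4 ≤ 4
  b_4=5 ≤ 5
All bounds hold ⇒ YES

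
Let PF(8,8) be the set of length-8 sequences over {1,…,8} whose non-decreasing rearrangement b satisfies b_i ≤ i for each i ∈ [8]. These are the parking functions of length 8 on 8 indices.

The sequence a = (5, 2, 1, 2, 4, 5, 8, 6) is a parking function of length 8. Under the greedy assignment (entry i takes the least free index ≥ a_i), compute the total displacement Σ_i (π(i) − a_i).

3

Σπ = 36 ({1..8} each once); Σa = 5+2+1+2+4+5+8+6 = 33; disp = 36−33 = 3.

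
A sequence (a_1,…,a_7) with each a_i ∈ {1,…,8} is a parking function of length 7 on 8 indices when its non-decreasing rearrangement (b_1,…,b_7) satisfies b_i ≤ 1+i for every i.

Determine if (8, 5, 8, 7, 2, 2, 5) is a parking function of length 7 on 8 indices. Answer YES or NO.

NO

Rearranged: b = (2, 2, 5, 5, 7, 8, 8).
  b_1=2 ≤ 2
  b_2=2 ≤ 3
  b_3=5 > 4
  fails at i=3 ⇒ NO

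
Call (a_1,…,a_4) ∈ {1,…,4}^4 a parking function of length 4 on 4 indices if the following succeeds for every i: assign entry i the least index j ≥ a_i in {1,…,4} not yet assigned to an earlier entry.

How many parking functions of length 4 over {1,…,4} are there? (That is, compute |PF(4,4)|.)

|PF| = (5−4)·5^(4−1) = 1 · 125 = 125
Check (1,3,1,1) → sorted (1,1,1,3): b_i ≤ i ∀i, a PF.

125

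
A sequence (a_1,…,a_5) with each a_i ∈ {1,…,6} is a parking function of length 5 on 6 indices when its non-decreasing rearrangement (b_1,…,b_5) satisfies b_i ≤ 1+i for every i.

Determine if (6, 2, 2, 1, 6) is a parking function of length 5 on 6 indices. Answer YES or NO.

NO

Sorted: b = (1, 2, 2, 6, 6).
  b_1=1 ≤ 2
  b_2=2 ≤ 3
  b_3=2 ≤ 4
  b_4=6 > 5
  fails at i=4 ⇒ NO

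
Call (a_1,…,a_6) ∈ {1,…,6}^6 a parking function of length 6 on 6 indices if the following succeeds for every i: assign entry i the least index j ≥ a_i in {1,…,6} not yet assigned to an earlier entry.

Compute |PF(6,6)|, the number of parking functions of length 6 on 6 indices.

Count = (6−6+1)·(6+1)^(6−1) = 1×16807 = 16807
E.g. (1,2,1,3,5,2) → sorted (1,1,2,2,3,5): b_i ≤ i ∀i, a PF.

16807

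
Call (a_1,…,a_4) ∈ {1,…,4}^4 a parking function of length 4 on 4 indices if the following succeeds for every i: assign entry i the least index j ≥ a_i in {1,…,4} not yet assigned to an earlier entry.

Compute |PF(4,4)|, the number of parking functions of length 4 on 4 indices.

Count = 1·5^3 = 1 · 125 = 125 (Konheim–Weiss)
One tuple (1,3,2,3) → sorted (1,2,3,3): b_i ≤ i ∀i, a PF.

125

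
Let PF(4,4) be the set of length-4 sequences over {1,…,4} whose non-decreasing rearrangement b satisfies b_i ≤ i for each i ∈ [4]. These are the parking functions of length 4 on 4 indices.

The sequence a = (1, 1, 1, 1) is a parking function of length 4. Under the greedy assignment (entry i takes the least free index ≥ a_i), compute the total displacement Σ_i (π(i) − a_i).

6

Σπ = 10 ({1..4} each once); Σa = 1+1+1+1 = 4; disp = 10−4 = 6.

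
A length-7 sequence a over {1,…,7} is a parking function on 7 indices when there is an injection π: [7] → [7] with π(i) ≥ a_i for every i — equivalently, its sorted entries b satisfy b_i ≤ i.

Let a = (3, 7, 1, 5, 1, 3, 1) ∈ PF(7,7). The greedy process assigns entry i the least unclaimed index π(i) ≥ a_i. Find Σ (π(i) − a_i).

7

Σπ = 28 ({1..7} each once); Σa = 3+7+1+5+1+3+1 = 21; disp = 28−21 = 7.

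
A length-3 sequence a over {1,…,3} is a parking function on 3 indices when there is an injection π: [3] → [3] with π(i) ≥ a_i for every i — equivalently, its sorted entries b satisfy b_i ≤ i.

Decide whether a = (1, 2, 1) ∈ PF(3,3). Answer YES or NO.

Order a: b = (1, 1, 2).
  b_1=1 ≤ 1
  b_2=1 ≤ 2
  b_3=2 ≤ 3
All bounds hold ⇒ YES

YES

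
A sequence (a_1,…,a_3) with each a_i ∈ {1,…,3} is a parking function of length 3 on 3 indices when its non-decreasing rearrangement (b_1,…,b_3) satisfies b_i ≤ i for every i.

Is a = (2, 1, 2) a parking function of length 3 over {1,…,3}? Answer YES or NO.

Rearranged: b = (1, 2, 2).
  b_1=1 ≤ 1
  b_2=2 ≤ 2
  b_3=2 ≤ 3
All bounds hold ⇒ YES

YES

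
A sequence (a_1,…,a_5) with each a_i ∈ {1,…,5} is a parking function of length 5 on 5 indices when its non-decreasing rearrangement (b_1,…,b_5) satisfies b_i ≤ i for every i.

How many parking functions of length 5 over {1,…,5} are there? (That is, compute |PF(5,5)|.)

|PF| = (5−5+1)·(5+1)^(5−1) = 1×1296 = 1296 [KW]
E.g. (2,1,4,3,2) → sorted (1,2,2,3,4): b_i ≤ i ∀i, a PF.

1296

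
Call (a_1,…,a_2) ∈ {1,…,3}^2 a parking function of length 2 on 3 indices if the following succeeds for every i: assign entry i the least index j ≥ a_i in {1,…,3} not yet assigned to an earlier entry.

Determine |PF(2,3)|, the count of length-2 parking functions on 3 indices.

|PF| = (3+1−2)·(3+1)^{2−1} = 2·4 = 8 (Konheim–Weiss)
Check (1,3) → sorted (1,3): b_i ≤ 1+i ∀i, a PF.

8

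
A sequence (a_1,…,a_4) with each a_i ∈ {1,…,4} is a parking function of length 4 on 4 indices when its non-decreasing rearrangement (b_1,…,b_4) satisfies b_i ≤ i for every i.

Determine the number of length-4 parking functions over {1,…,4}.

|PF| = (4−4+1)·(4+1)^(4−1) = 1×125 = 125 (Konheim–Weiss)
One tuple (3,1,2,1) → sorted (1,1,2,3): b_i ≤ i ∀i, a PF.

125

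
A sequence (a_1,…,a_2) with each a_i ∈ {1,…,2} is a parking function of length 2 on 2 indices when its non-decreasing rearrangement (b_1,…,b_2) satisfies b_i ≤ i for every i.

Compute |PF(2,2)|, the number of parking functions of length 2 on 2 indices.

Count = (3−2)·3^(2−1) = 1 · 3 = 3
E.g. (1,2) → sorted (1,2): b_i ≤ i ∀i, a PF.

3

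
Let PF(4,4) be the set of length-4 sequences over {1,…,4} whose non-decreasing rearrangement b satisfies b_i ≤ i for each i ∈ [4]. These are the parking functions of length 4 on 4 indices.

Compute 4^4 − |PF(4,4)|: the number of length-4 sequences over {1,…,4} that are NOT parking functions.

131

#PF = (4−4+1)·(4+1)^(4−1) = 1×125 = 125 (Pollak)
Check (4,2,4,3) → sorted (2,3,4,4): b_1=2>1, not a PF.
4^4 − 125 = 256 − 125 = 131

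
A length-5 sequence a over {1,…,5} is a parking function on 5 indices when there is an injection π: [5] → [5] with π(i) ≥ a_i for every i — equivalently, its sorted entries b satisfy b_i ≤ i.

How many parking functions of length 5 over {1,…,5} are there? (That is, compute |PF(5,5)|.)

1296

#PF = (6−5)·6^(5−1) = 1×1296 = 1296 [KW]
E.g. (1,4,3,2,4) → sorted (1,2,3,4,4): b_i ≤ i ∀i, a PF.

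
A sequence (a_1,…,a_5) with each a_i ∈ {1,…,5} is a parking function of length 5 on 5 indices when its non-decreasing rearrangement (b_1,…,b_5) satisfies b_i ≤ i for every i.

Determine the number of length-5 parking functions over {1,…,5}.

|PF| = (5+1−5)·(5+1)^{5−1} = 1 · 1296 = 1296
E.g. (1,3,3,3,2) → sorted (1,2,3,3,3): b_i ≤ i ∀i, a PF.

1296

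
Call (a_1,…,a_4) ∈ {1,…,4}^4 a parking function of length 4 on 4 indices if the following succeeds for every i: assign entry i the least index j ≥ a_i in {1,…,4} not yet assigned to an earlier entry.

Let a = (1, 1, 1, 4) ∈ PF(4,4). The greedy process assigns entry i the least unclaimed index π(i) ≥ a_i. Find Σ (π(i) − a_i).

3

Σπ = 10 ({1..4} each once); Σa = 1+1+1+4 = 7; disp = 10−7 = 3.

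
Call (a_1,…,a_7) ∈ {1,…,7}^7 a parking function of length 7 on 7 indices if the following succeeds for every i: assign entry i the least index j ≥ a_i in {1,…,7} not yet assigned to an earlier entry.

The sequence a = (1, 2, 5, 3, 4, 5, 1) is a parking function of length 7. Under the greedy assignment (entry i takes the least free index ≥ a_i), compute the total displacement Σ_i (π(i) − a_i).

7

Σπ = 28 ({1..7} each once); Σa = 1+2+5+3+4+5+1 = 21; disp = 28−21 = 7.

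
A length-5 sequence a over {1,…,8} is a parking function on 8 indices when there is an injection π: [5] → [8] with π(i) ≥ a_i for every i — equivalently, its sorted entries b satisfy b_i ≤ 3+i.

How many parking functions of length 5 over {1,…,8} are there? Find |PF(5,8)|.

26244

|PF(5,8)| = (9−5)·9^(5−1) = 4 · 6561 = 26244 (Pollak)
E.g. (2,1,2,5,1) → sorted (1,1,2,2,5): b_i ≤ 3+i ∀i, a PF.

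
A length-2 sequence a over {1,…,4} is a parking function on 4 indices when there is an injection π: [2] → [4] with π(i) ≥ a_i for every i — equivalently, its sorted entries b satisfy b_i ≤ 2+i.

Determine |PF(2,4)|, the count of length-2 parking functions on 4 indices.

Count = (4−2+1)·(4+1)^(2−1) = 3 · 5 = 15 (Konheim–Weiss)
Check (1,2) → sorted (1,2): b_i ≤ 2+i ∀i, a PF.

15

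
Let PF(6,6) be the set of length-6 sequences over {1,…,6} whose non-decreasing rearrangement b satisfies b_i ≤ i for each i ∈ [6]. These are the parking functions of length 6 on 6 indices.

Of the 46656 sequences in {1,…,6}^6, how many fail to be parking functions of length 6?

|PF| = (6+1−6)·(6+1)^{6−1} = 1×16807 = 16807 (Konheim–Weiss)
E.g. (6,6,2,2,6,6) → sorted (2,2,6,6,6,6): b_1=2>1, not a PF.
Total 46656; non-PF = 46656−16807 = 29849

29849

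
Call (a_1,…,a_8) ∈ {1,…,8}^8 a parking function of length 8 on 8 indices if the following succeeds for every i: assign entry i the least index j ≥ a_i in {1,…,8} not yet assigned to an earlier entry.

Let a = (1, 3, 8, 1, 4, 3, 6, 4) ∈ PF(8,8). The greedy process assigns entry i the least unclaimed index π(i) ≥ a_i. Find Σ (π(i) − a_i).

Σπ = 8·9/2 = 36 (π permutes [8]); Σa = 1+3+8+1+4+3+6+4 = 30; disp = 36−30 = 6.

6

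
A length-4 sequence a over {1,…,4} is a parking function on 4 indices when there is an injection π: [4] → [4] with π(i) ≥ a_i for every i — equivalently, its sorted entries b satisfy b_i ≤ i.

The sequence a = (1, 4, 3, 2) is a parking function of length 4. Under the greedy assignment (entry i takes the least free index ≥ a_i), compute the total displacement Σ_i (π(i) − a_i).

Σπ = 10 ({1..4} each once); Σa = 1+4+3+2 = 10; disp = 10−10 = 0.

0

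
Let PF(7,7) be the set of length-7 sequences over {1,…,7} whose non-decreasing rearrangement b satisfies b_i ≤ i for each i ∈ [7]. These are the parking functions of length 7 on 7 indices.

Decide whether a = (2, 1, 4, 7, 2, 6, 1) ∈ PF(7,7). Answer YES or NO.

YES

Sorted: b = (1, 1, 2, 2, 4, 6, 7).
  b_1=1 ≤ 1
  b_2=1 ≤ 2
  b_3=2 ≤ 3
  b_4=2 ≤ 4
  b_5=4 ≤ 5
  b_6=6 ≤ 6
  b_7=7 ≤ 7
All bounds hold ⇒ YES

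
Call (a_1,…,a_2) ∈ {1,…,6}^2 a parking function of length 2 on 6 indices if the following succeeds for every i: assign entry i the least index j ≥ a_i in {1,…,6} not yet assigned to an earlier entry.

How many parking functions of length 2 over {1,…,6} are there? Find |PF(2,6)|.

35

Count = (6+1−2)·(6+1)^{2−1} = 5 · 7 = 35 [KW]
Check (2,4) → sorted (2,4): b_i ≤ 4+i ∀i, a PF.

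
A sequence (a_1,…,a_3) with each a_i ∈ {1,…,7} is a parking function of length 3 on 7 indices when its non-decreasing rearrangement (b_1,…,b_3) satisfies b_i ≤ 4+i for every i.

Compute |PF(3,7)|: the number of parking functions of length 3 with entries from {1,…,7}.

Count = 5·8^2 = 5·64 = 320 [KW]
One tuple (1,4,2) → sorted (1,2,4): b_i ≤ 4+i ∀i, a PF.

320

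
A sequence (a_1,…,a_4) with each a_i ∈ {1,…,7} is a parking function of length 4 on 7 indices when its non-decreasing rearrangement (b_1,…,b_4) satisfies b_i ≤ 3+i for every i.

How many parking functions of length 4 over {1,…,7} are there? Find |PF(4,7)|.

|PF(4,7)| = 4·8^3 = 4 · 512 = 2048
E.g. (7,6,4,2) → sorted (2,4,6,7): b_i ≤ 3+i ∀i, a PF.

2048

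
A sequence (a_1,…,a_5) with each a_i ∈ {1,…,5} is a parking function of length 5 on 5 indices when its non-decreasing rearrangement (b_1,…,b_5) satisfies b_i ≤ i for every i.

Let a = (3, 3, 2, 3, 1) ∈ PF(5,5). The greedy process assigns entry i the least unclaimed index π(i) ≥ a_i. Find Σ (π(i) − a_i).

3

Σπ(i) = 1+…+5 = 15; Σa = 3+3+2+3+1 = 12; disp = 15−12 = 3.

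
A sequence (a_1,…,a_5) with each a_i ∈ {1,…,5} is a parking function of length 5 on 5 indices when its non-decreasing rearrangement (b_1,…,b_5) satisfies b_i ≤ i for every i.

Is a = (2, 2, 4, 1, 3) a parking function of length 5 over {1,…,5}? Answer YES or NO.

Sorted: b = (1, 2, 2, 3, 4).
  b_1=1 ≤ 1
  b_2=2 ≤ 2
  b_3=2 ≤ 3
  b_4=3 ≤ 4
  b_5=4 ≤ 5
All bounds hold ⇒ YES

YES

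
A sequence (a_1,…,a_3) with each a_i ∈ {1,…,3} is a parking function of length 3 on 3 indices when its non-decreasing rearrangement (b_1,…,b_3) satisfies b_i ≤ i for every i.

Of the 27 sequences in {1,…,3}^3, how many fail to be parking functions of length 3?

Count = (4−3)·4^(3−1) = 1×16 = 16 [KW]
Example (3,3,1) → sorted (1,3,3): b_2=3>2, not a PF.
3^3 − 16 = 27 − 16 = 11

11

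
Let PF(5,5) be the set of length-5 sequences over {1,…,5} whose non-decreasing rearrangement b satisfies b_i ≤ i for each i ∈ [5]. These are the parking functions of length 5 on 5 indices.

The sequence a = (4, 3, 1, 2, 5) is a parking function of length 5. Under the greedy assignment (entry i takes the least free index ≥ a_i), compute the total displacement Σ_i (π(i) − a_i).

Σπ(i) = 1+…+5 = 15; Σa = 4+3+1+2+5 = 15; disp = 15−15 = 0.

0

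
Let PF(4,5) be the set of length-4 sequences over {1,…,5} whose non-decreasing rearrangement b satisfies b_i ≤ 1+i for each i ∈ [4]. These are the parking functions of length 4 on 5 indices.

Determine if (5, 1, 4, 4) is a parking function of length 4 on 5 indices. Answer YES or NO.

NO

Sorted: b = (1, 4, 4, 5).
  b_1=1 ≤ 2
  b_2=4 > 3
  fails at i=2 ⇒ NO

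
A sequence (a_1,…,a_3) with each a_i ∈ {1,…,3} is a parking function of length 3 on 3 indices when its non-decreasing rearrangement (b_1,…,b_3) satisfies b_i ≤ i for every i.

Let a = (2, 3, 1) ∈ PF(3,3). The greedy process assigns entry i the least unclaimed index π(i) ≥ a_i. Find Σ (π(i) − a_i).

0

Σπ = 3·4/2 = 6 (π permutes [3]); Σa = 2+3+1 = 6; disp = 6−6 = 0.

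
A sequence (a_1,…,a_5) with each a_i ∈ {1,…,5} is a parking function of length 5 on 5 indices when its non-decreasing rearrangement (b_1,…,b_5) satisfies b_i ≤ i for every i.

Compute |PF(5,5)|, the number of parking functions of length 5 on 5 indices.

1296

|PF| = 1·6^4 = 1×1296 = 1296
E.g. (1,1,3,4,2) → sorted (1,1,2,3,4): b_i ≤ i ∀i, a PF.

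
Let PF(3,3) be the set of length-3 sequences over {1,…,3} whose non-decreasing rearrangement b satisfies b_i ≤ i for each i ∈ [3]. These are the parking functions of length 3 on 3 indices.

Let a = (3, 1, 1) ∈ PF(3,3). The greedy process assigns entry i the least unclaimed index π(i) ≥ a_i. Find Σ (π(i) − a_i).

1

Σπ(i) = 1+…+3 = 6; Σa = 3+1+1 = 5; disp = 6−5 = 1.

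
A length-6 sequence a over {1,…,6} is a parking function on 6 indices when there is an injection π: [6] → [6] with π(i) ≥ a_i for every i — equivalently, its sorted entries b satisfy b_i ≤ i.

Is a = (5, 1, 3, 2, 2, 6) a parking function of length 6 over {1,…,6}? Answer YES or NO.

Rearranged: b = (1, 2, 2, 3, 5, 6).
  b_1=1 ≤ 1
  b_2=2 ≤ 2
  b_3=2 ≤ 3
  b_4=3 ≤ 4
  b_5=5 ≤ 5
  b_6=6 ≤ 6
All bounds hold ⇒ YES

YES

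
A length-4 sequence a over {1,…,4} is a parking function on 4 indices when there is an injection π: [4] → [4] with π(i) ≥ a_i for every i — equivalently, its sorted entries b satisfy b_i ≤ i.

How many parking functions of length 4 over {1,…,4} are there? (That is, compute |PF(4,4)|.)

|PF| = (4+1−4)·(4+1)^{4−1} = 1 · 125 = 125 (Pollak)
Example (2,1,1,3) → sorted (1,1,2,3): b_i ≤ i ∀i, a PF.

125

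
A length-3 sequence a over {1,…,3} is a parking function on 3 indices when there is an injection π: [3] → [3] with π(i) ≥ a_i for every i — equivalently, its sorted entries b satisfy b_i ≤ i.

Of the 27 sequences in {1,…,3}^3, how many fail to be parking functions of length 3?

11

#PF = 1·4^2 = 1×16 = 16
Check (3,3,1) → sorted (1,3,3): b_2=3>2, not a PF.
Total 27; non-PF = 27−16 = 11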